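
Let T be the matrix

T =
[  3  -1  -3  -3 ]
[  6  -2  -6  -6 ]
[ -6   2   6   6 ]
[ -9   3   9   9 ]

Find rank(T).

Row reduce to echelon form.
R2 ← R2 − (2)·R1: [0, 0, 0, 0]
R3 ← R3 + (2)·R1: [0, 0, 0, 0]
R4 ← R4 + (3)·R1: [0, 0, 0, 0]
Echelon form has 1 nonzero row, so rank(T) = 1.

1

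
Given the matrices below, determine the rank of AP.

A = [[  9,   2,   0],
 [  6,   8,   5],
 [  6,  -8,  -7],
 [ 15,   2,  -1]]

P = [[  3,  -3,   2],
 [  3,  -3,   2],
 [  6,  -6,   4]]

1

First compute AP:
[[ 33, -33,  22],
 [ 72, -72,  48],
 [-48,  48, -32],
 [ 45, -45,  30]]
Now row reduce the product.
R2 ← R2 − (24/11)·R1: [0, 0, 0]
R3 ← R3 + (16/11)·R1: [0, 0, 0]
R4 ← R4 − (15/11)·R1: [0, 0, 0]
1 nonzero row, so rank(AP) = 1.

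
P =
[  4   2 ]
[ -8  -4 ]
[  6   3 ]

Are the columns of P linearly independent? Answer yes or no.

Row reduce P to echelon form.
R2 ← R2 + (2)·R1: [0, 0]
R3 ← R3 − (3/2)·R1: [0, 0]
1 pivot among 2 columns.
Only 1 < 2 pivot columns, so the columns are linearly dependent.

no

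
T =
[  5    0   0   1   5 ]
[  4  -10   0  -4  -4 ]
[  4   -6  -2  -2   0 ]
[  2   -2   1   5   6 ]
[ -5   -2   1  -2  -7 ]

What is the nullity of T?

1

Row reduce to echelon form.
R2 ← R2 − (4/5)·R1: [0, -10, 0, -24/5, -8]
R3 ← R3 − (4/5)·R1: [0, -6, -2, -14/5, -4]
R4 ← R4 − (2/5)·R1: [0, -2, 1, 23/5, 4]
R5 ← R5 + R1: [0, -2, 1, -1, -2]
R3 ← R3 − (3/5)·R2: [0, 0, -2, 2/25, 4/5]
R4 ← R4 − (1/5)·R2: [0, 0, 1, 139/25, 28/5]
R5 ← R5 − (1/5)·R2: [0, 0, 1, -1/25, -2/5]
R4 ← R4 + (1/2)·R3: [0, 0, 0, 28/5, 6]
R5 ← R5 + (1/2)·R3: [0, 0, 0, 0, 0]
4 nonzero rows, so rank(T) = 4.
T has 5 columns; by rank–nullity, nullity = 5 − 4 = 1.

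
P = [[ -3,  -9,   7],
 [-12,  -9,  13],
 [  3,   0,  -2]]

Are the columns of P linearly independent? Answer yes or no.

Row reduce P to echelon form.
R2 ← R2 − (4)·R1: [0, 27, -15]
R3 ← R3 + R1: [0, -9, 5]
R3 ← R3 + (1/3)·R2: [0, 0, 0]
2 pivots among 3 columns.
Only 2 < 3 pivot columns, so the columns are linearly dependent.

no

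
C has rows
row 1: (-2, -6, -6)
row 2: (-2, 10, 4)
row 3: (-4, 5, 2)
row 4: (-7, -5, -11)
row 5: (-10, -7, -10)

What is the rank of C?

3

Row reduce to echelon form.
R2 ← R2 − R1: [0, 16, 10]
R3 ← R3 − (2)·R1: [0, 17, 14]
R4 ← R4 − (7/2)·R1: [0, 16, 10]
R5 ← R5 − (5)·R1: [0, 23, 20]
R3 ← R3 − (17/16)·R2: [0, 0, 27/8]
R4 ← R4 − R2: [0, 0, 0]
R5 ← R5 − (23/16)·R2: [0, 0, 45/8]
R5 ← R5 − (5/3)·R3: [0, 0, 0]
Echelon form has 3 nonzero rows, so rank(C) = 3.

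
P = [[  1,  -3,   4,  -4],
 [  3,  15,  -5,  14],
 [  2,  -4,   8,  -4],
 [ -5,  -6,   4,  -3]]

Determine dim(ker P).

Row reduce to echelon form.
R2 ← R2 − (3)·R1: [0, 24, -17, 26]
R3 ← R3 − (2)·R1: [0, 2, 0, 4]
R4 ← R4 + (5)·R1: [0, -21, 24, -23]
R3 ← R3 − (1/12)·R2: [0, 0, 17/12, 11/6]
R4 ← R4 + (7/8)·R2: [0, 0, 73/8, -1/4]
R4 ← R4 − (219/34)·R3: [0, 0, 0, -205/17]
4 nonzero rows, so rank(P) = 4.
P has 4 columns; by rank–nullity, nullity = 4 − 4 = 0.

0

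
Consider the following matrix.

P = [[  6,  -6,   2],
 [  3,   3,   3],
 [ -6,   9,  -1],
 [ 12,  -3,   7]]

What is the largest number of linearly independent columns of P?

Row reduce to echelon form.
R2 ← R2 − (1/2)·R1: [0, 6, 2]
R3 ← R3 + R1: [0, 3, 1]
R4 ← R4 − (2)·R1: [0, 9, 3]
R3 ← R3 − (1/2)·R2: [0, 0, 0]
R4 ← R4 − (3/2)·R2: [0, 0, 0]
Echelon form has 2 nonzero rows, so rank(P) = 2.
The rank gives the maximum number of linearly independent columns: 2.

2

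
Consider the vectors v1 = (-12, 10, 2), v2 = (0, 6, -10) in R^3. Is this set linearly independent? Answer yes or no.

Form the matrix with these vectors as rows and row reduce.
2 nonzero rows, so the 2 vectors span a space of dimension 2.
Since 2 = 2, the vectors are linearly independent.

yes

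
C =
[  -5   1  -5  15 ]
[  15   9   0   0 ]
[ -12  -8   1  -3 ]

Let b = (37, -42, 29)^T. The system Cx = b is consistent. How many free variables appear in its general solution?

2

Row reduce the augmented matrix [C | b].
R2 ← R2 + (3)·R1: [0, 12, -15, 45, 69]
R3 ← R3 − (12/5)·R1: [0, -52/5, 13, -39, -299/5]
R3 ← R3 + (13/15)·R2: [0, 0, 0, 0, 0]
The echelon form has 2 nonzero rows, and every pivot lies in the first 4 columns, so rank(C) = rank([C|b]) = 2.
The system is consistent.
Free variables = (unknowns) − (rank) = 4 − 2 = 2.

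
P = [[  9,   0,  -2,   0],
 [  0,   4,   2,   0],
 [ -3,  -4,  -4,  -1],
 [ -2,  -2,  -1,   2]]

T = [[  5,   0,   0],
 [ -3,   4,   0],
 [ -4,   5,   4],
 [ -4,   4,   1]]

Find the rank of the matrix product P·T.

First compute PT:
[[ 53, -10,  -8],
 [-20,  26,   8],
 [ 17, -40, -17],
 [ -8,  -5,  -2]]
Now row reduce the product.
R2 ← R2 + (20/53)·R1: [0, 1178/53, 264/53]
R3 ← R3 − (17/53)·R1: [0, -1950/53, -765/53]
R4 ← R4 + (8/53)·R1: [0, -345/53, -170/53]
R3 ← R3 + (975/589)·R2: [0, 0, -3645/589]
R4 ← R4 + (345/1178)·R2: [0, 0, -1030/589]
R4 ← R4 − (206/729)·R3: [0, 0, 0]
3 nonzero rows, so rank(PT) = 3.

3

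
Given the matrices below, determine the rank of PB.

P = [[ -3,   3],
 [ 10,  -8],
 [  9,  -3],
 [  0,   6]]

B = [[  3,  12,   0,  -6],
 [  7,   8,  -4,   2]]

First compute PB:
[[ 12, -12, -12,  24],
 [-26,  56,  32, -76],
 [  6,  84,  12, -60],
 [ 42,  48, -24,  12]]
Now row reduce the product.
R2 ← R2 + (13/6)·R1: [0, 30, 6, -24]
R3 ← R3 − (1/2)·R1: [0, 90, 18, -72]
R4 ← R4 − (7/2)·R1: [0, 90, 18, -72]
R3 ← R3 − (3)·R2: [0, 0, 0, 0]
R4 ← R4 − (3)·R2: [0, 0, 0, 0]
2 nonzero rows, so rank(PB) = 2.

2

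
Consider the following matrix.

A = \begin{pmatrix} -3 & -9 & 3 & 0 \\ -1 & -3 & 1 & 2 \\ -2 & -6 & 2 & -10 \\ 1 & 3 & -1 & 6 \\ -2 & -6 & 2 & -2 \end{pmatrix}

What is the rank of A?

2

Row reduce to echelon form.
R2 ← R2 − (1/3)·R1: [0, 0, 0, 2]
R3 ← R3 − (2/3)·R1: [0, 0, 0, -10]
R4 ← R4 + (1/3)·R1: [0, 0, 0, 6]
R5 ← R5 − (2/3)·R1: [0, 0, 0, -2]
R3 ← R3 + (5)·R2: [0, 0, 0, 0]
R4 ← R4 − (3)·R2: [0, 0, 0, 0]
R5 ← R5 + R2: [0, 0, 0, 0]
Echelon form has 2 nonzero rows, so rank(A) = 2.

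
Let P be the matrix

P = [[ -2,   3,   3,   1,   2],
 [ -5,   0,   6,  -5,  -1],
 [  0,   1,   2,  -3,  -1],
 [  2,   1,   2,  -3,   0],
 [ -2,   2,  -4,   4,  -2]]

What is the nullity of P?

1

Row reduce to echelon form.
R2 ← R2 − (5/2)·R1: [0, -15/2, -3/2, -15/2, -6]
R4 ← R4 + R1: [0, 4, 5, -2, 2]
R5 ← R5 − R1: [0, -1, -7, 3, -4]
R3 ← R3 + (2/15)·R2: [0, 0, 9/5, -4, -9/5]
R4 ← R4 + (8/15)·R2: [0, 0, 21/5, -6, -6/5]
R5 ← R5 − (2/15)·R2: [0, 0, -34/5, 4, -16/5]
R4 ← R4 − (7/3)·R3: [0, 0, 0, 10/3, 3]
R5 ← R5 + (34/9)·R3: [0, 0, 0, -100/9, -10]
R5 ← R5 + (10/3)·R4: [0, 0, 0, 0, 0]
4 nonzero rows, so rank(P) = 4.
P has 5 columns; by rank–nullity, nullity = 5 − 4 = 1.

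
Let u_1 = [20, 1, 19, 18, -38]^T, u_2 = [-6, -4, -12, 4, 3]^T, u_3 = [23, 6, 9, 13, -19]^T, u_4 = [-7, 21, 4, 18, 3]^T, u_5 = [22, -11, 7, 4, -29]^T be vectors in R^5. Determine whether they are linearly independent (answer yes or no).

yes

Form the matrix with these vectors as rows and row reduce.
R2 ← R2 + (3/10)·R1: [0, -37/10, -63/10, 47/5, -42/5]
R3 ← R3 − (23/20)·R1: [0, 97/20, -257/20, -77/10, 247/10]
R4 ← R4 + (7/20)·R1: [0, 427/20, 213/20, 243/10, -103/10]
R5 ← R5 − (11/10)·R1: [0, -121/10, -139/10, -79/5, 64/5]
R3 ← R3 + (97/74)·R2: [0, 0, -781/37, 171/37, 1013/74]
R4 ← R4 + (427/74)·R2: [0, 0, -951/37, 2906/37, -4349/74]
R5 ← R5 − (121/37)·R2: [0, 0, 248/37, -1722/37, 1490/37]
R4 ← R4 − (951/781)·R3: [0, 0, 0, 56945/781, -58918/781]
R5 ← R5 + (248/781)·R3: [0, 0, 0, -35202/781, 34846/781]
R5 ← R5 + (35202/56945)·R4: [0, 0, 0, 0, -114886/56945]
5 nonzero rows, so the 5 vectors span a space of dimension 5.
Since 5 = 5, the vectors are linearly independent.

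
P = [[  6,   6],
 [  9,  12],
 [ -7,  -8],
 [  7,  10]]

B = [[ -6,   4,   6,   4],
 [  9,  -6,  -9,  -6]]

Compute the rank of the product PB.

First compute PB:
[[ 18, -12, -18, -12],
 [ 54, -36, -54, -36],
 [-30,  20,  30,  20],
 [ 48, -32, -48, -32]]
Now row reduce the product.
R2 ← R2 − (3)·R1: [0, 0, 0, 0]
R3 ← R3 + (5/3)·R1: [0, 0, 0, 0]
R4 ← R4 − (8/3)·R1: [0, 0, 0, 0]
1 nonzero row, so rank(PB) = 1.

1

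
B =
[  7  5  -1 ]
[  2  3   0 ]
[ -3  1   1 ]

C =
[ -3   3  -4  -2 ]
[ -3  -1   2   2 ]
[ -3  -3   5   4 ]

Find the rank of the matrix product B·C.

First compute BC:
[[-33,  19, -23,  -8],
 [-15,   3,  -2,   2],
 [  3, -13,  19,  12]]
Now row reduce the product.
R2 ← R2 − (5/11)·R1: [0, -62/11, 93/11, 62/11]
R3 ← R3 + (1/11)·R1: [0, -124/11, 186/11, 124/11]
R3 ← R3 − (2)·R2: [0, 0, 0, 0]
2 nonzero rows, so rank(BC) = 2.

2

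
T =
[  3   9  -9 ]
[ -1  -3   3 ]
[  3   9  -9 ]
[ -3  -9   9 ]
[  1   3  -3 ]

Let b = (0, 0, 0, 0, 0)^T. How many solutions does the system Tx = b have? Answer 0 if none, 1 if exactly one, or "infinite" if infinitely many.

Row reduce the augmented matrix [T | b].
R2 ← R2 + (1/3)·R1: [0, 0, 0, 0]
R3 ← R3 − R1: [0, 0, 0, 0]
R4 ← R4 + R1: [0, 0, 0, 0]
R5 ← R5 − (1/3)·R1: [0, 0, 0, 0]
The echelon form has 1 nonzero rows, and every pivot lies in the first 3 columns, so rank(T) = rank([T|b]) = 1.
The system is consistent.
rank = 1 < 3 unknowns, so there are infinitely many solutions.

infinite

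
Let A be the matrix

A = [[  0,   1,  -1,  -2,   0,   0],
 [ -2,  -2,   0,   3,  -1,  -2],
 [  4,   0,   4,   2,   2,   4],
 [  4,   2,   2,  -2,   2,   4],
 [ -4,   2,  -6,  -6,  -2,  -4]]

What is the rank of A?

Row reduce to echelon form.
Swap R1 ↔ R2
R3 ← R3 + (2)·R1: [0, -4, 4, 8, 0, 0]
R4 ← R4 + (2)·R1: [0, -2, 2, 4, 0, 0]
R5 ← R5 − (2)·R1: [0, 6, -6, -12, 0, 0]
R3 ← R3 + (4)·R2: [0, 0, 0, 0, 0, 0]
R4 ← R4 + (2)·R2: [0, 0, 0, 0, 0, 0]
R5 ← R5 − (6)·R2: [0, 0, 0, 0, 0, 0]
Echelon form has 2 nonzero rows, so rank(A) = 2.

2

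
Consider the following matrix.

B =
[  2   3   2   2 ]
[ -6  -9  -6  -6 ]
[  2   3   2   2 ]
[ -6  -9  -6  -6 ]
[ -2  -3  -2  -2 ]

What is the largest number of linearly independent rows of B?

Row reduce to echelon form.
R2 ← R2 + (3)·R1: [0, 0, 0, 0]
R3 ← R3 − R1: [0, 0, 0, 0]
R4 ← R4 + (3)·R1: [0, 0, 0, 0]
R5 ← R5 + R1: [0, 0, 0, 0]
Echelon form has 1 nonzero row, so rank(B) = 1.
The rank gives the maximum number of linearly independent rows: 1.

1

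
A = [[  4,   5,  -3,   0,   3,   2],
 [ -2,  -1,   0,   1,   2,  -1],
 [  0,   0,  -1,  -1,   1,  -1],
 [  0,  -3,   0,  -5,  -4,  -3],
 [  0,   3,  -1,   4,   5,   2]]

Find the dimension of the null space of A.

Row reduce to echelon form.
R2 ← R2 + (1/2)·R1: [0, 3/2, -3/2, 1, 7/2, 0]
R4 ← R4 + (2)·R2: [0, 0, -3, -3, 3, -3]
R5 ← R5 − (2)·R2: [0, 0, 2, 2, -2, 2]
R4 ← R4 − (3)·R3: [0, 0, 0, 0, 0, 0]
R5 ← R5 + (2)·R3: [0, 0, 0, 0, 0, 0]
3 nonzero rows, so rank(A) = 3.
A has 6 columns; by rank–nullity, nullity = 6 − 3 = 3.

3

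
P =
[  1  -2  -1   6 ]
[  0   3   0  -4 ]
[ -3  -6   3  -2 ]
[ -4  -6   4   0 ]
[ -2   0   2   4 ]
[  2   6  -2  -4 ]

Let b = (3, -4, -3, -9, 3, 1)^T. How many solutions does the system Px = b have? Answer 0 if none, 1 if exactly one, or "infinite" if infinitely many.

Row reduce the augmented matrix [P | b].
R3 ← R3 + (3)·R1: [0, -12, 0, 16, 6]
R4 ← R4 + (4)·R1: [0, -14, 0, 24, 3]
R5 ← R5 + (2)·R1: [0, -4, 0, 16, 9]
R6 ← R6 − (2)·R1: [0, 10, 0, -16, -5]
R3 ← R3 + (4)·R2: [0, 0, 0, 0, -10]
R4 ← R4 + (14/3)·R2: [0, 0, 0, 16/3, -47/3]
R5 ← R5 + (4/3)·R2: [0, 0, 0, 32/3, 11/3]
R6 ← R6 − (10/3)·R2: [0, 0, 0, -8/3, 25/3]
Swap R3 ↔ R4
R5 ← R5 − (2)·R3: [0, 0, 0, 0, 35]
R6 ← R6 + (1/2)·R3: [0, 0, 0, 0, 1/2]
R5 ← R5 + (7/2)·R4: [0, 0, 0, 0, 0]
R6 ← R6 + (1/20)·R4: [0, 0, 0, 0, 0]
The echelon form has 4 nonzero rows; the last pivot sits in the augmented column, so rank(P) = 3 but rank([P|b]) = 4.
Since the ranks differ, the system is inconsistent.
It has no solutions.

0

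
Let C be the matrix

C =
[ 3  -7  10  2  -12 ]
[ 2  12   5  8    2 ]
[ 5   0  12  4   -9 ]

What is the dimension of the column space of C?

Row reduce to echelon form.
R2 ← R2 − (2/3)·R1: [0, 50/3, -5/3, 20/3, 10]
R3 ← R3 − (5/3)·R1: [0, 35/3, -14/3, 2/3, 11]
R3 ← R3 − (7/10)·R2: [0, 0, -7/2, -4, 4]
Echelon form has 3 nonzero rows, so rank(C) = 3.
The column space has dimension equal to the rank: 3.

3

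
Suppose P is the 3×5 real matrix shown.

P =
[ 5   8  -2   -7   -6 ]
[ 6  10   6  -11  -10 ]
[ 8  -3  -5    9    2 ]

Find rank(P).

Row reduce to echelon form.
R2 ← R2 − (6/5)·R1: [0, 2/5, 42/5, -13/5, -14/5]
R3 ← R3 − (8/5)·R1: [0, -79/5, -9/5, 101/5, 58/5]
R3 ← R3 + (79/2)·R2: [0, 0, 330, -165/2, -99]
Echelon form has 3 nonzero rows, so rank(P) = 3.

3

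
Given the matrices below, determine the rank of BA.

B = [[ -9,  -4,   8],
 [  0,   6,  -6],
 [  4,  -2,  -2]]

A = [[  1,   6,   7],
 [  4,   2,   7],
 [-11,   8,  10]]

First compute BA:
[[-113,   2, -11],
 [ 90, -36, -18],
 [ 18,   4,  -6]]
Now row reduce the product.
R2 ← R2 + (90/113)·R1: [0, -3888/113, -3024/113]
R3 ← R3 + (18/113)·R1: [0, 488/113, -876/113]
R3 ← R3 + (61/486)·R2: [0, 0, -100/9]
3 nonzero rows, so rank(BA) = 3.

3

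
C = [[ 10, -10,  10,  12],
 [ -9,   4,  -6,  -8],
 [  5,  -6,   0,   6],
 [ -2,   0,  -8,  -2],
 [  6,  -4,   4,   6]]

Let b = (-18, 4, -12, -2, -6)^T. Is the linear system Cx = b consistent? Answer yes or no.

yes

Row reduce the augmented matrix [C | b].
R2 ← R2 + (9/10)·R1: [0, -5, 3, 14/5, -61/5]
R3 ← R3 − (1/2)·R1: [0, -1, -5, 0, -3]
R4 ← R4 + (1/5)·R1: [0, -2, -6, 2/5, -28/5]
R5 ← R5 − (3/5)·R1: [0, 2, -2, -6/5, 24/5]
R3 ← R3 − (1/5)·R2: [0, 0, -28/5, -14/25, -14/25]
R4 ← R4 − (2/5)·R2: [0, 0, -36/5, -18/25, -18/25]
R5 ← R5 + (2/5)·R2: [0, 0, -4/5, -2/25, -2/25]
R4 ← R4 − (9/7)·R3: [0, 0, 0, 0, 0]
R5 ← R5 − (1/7)·R3: [0, 0, 0, 0, 0]
The echelon form has 3 nonzero rows, and every pivot lies in the first 4 columns, so rank(C) = rank([C|b]) = 3.
The system is consistent.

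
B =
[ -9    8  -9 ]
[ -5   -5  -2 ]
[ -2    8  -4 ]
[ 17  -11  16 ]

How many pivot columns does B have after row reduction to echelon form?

Row reduce to echelon form.
R2 ← R2 − (5/9)·R1: [0, -85/9, 3]
R3 ← R3 − (2/9)·R1: [0, 56/9, -2]
R4 ← R4 + (17/9)·R1: [0, 37/9, -1]
R3 ← R3 + (56/85)·R2: [0, 0, -2/85]
R4 ← R4 + (37/85)·R2: [0, 0, 26/85]
R4 ← R4 + (13)·R3: [0, 0, 0]
Echelon form has 3 nonzero rows, so rank(B) = 3.
Each nonzero row contributes one pivot column: 3 pivot columns.

3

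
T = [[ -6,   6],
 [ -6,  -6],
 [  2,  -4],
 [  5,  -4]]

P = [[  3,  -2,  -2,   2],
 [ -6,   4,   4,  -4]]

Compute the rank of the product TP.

First compute TP:
[[-54,  36,  36, -36],
 [ 18, -12, -12,  12],
 [ 30, -20, -20,  20],
 [ 39, -26, -26,  26]]
Now row reduce the product.
R2 ← R2 + (1/3)·R1: [0, 0, 0, 0]
R3 ← R3 + (5/9)·R1: [0, 0, 0, 0]
R4 ← R4 + (13/18)·R1: [0, 0, 0, 0]
1 nonzero row, so rank(TP) = 1.

1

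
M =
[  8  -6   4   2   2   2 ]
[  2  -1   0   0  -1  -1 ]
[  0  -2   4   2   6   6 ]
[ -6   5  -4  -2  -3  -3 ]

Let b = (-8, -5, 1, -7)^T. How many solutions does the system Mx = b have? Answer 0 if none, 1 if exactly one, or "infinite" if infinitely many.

0

Row reduce the augmented matrix [M | b].
R2 ← R2 − (1/4)·R1: [0, 1/2, -1, -1/2, -3/2, -3/2, -3]
R4 ← R4 + (3/4)·R1: [0, 1/2, -1, -1/2, -3/2, -3/2, -13]
R3 ← R3 + (4)·R2: [0, 0, 0, 0, 0, 0, -11]
R4 ← R4 − R2: [0, 0, 0, 0, 0, 0, -10]
R4 ← R4 − (10/11)·R3: [0, 0, 0, 0, 0, 0, 0]
The echelon form has 3 nonzero rows; the last pivot sits in the augmented column, so rank(M) = 2 but rank([M|b]) = 3.
Since the ranks differ, the system is inconsistent.
It has no solutions.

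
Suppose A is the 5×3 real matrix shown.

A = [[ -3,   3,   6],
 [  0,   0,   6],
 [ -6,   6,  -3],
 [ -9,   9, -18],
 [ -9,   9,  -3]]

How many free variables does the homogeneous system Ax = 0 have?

Row reduce to echelon form.
R3 ← R3 − (2)·R1: [0, 0, -15]
R4 ← R4 − (3)·R1: [0, 0, -36]
R5 ← R5 − (3)·R1: [0, 0, -21]
R3 ← R3 + (5/2)·R2: [0, 0, 0]
R4 ← R4 + (6)·R2: [0, 0, 0]
R5 ← R5 + (7/2)·R2: [0, 0, 0]
2 nonzero rows, so rank(A) = 2.
A has 3 columns; by rank–nullity, nullity = 3 − 2 = 1.

1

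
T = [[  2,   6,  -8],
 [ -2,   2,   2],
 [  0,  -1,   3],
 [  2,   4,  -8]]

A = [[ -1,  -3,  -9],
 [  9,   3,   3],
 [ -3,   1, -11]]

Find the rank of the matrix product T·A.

First compute TA:
[[ 76,   4,  88],
 [ 14,  14,   2],
 [-18,   0, -36],
 [ 58,  -2,  82]]
Now row reduce the product.
R2 ← R2 − (7/38)·R1: [0, 252/19, -270/19]
R3 ← R3 + (9/38)·R1: [0, 18/19, -288/19]
R4 ← R4 − (29/38)·R1: [0, -96/19, 282/19]
R3 ← R3 − (1/14)·R2: [0, 0, -99/7]
R4 ← R4 + (8/21)·R2: [0, 0, 66/7]
R4 ← R4 + (2/3)·R3: [0, 0, 0]
3 nonzero rows, so rank(TA) = 3.

3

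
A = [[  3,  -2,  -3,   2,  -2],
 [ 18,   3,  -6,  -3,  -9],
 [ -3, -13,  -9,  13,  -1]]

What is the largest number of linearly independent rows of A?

2

Row reduce to echelon form.
R2 ← R2 − (6)·R1: [0, 15, 12, -15, 3]
R3 ← R3 + R1: [0, -15, -12, 15, -3]
R3 ← R3 + R2: [0, 0, 0, 0, 0]
Echelon form has 2 nonzero rows, so rank(A) = 2.
The rank gives the maximum number of linearly independent rows: 2.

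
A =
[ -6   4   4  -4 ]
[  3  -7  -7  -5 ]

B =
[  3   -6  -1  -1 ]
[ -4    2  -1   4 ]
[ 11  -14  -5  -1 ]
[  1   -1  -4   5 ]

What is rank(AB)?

2

First compute AB:
[[  6,  -8,  -2,  -2],
 [-45,  71,  59, -49]]
Now row reduce the product.
R2 ← R2 + (15/2)·R1: [0, 11, 44, -64]
2 nonzero rows, so rank(AB) = 2.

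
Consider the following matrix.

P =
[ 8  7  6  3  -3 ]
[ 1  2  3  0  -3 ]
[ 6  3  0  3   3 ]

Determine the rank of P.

Row reduce to echelon form.
R2 ← R2 − (1/8)·R1: [0, 9/8, 9/4, -3/8, -21/8]
R3 ← R3 − (3/4)·R1: [0, -9/4, -9/2, 3/4, 21/4]
R3 ← R3 + (2)·R2: [0, 0, 0, 0, 0]
Echelon form has 2 nonzero rows, so rank(P) = 2.

2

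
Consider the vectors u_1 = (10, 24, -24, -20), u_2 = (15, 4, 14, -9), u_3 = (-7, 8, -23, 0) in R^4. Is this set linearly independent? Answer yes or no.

yes

Form the matrix with these vectors as rows and row reduce.
R2 ← R2 − (3/2)·R1: [0, -32, 50, 21]
R3 ← R3 + (7/10)·R1: [0, 124/5, -199/5, -14]
R3 ← R3 + (31/40)·R2: [0, 0, -21/20, 91/40]
3 nonzero rows, so the 3 vectors span a space of dimension 3.
Since 3 = 3, the vectors are linearly independent.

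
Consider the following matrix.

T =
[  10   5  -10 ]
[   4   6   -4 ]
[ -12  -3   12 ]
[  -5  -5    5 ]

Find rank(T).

Row reduce to echelon form.
R2 ← R2 − (2/5)·R1: [0, 4, 0]
R3 ← R3 + (6/5)·R1: [0, 3, 0]
R4 ← R4 + (1/2)·R1: [0, -5/2, 0]
R3 ← R3 − (3/4)·R2: [0, 0, 0]
R4 ← R4 + (5/8)·R2: [0, 0, 0]
Echelon form has 2 nonzero rows, so rank(T) = 2.

2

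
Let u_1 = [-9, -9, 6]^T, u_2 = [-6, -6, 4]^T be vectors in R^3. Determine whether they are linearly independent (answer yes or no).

Form the matrix with these vectors as rows and row reduce.
R2 ← R2 − (2/3)·R1: [0, 0, 0]
1 nonzero row, so the 2 vectors span a space of dimension 1.
Since 1 < 2, the vectors are linearly dependent.

no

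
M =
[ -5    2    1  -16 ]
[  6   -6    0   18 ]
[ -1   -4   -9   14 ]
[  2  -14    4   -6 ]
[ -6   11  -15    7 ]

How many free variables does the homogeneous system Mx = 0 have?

0

Row reduce to echelon form.
R2 ← R2 + (6/5)·R1: [0, -18/5, 6/5, -6/5]
R3 ← R3 − (1/5)·R1: [0, -22/5, -46/5, 86/5]
R4 ← R4 + (2/5)·R1: [0, -66/5, 22/5, -62/5]
R5 ← R5 − (6/5)·R1: [0, 43/5, -81/5, 131/5]
R3 ← R3 − (11/9)·R2: [0, 0, -32/3, 56/3]
R4 ← R4 − (11/3)·R2: [0, 0, 0, -8]
R5 ← R5 + (43/18)·R2: [0, 0, -40/3, 70/3]
R5 ← R5 − (5/4)·R3: [0, 0, 0, 0]
4 nonzero rows, so rank(M) = 4.
M has 4 columns; by rank–nullity, nullity = 4 − 4 = 0.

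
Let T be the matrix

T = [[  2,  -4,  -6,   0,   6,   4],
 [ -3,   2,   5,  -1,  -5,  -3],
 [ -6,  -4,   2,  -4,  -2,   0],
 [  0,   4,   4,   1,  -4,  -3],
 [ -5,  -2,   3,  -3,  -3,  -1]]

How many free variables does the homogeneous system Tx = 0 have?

Row reduce to echelon form.
R2 ← R2 + (3/2)·R1: [0, -4, -4, -1, 4, 3]
R3 ← R3 + (3)·R1: [0, -16, -16, -4, 16, 12]
R5 ← R5 + (5/2)·R1: [0, -12, -12, -3, 12, 9]
R3 ← R3 − (4)·R2: [0, 0, 0, 0, 0, 0]
R4 ← R4 + R2: [0, 0, 0, 0, 0, 0]
R5 ← R5 − (3)·R2: [0, 0, 0, 0, 0, 0]
2 nonzero rows, so rank(T) = 2.
T has 6 columns; by rank–nullity, nullity = 6 − 2 = 4.

4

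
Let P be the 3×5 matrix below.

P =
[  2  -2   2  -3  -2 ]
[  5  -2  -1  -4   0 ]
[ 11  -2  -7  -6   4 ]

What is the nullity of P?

3

Row reduce to echelon form.
R2 ← R2 − (5/2)·R1: [0, 3, -6, 7/2, 5]
R3 ← R3 − (11/2)·R1: [0, 9, -18, 21/2, 15]
R3 ← R3 − (3)·R2: [0, 0, 0, 0, 0]
2 nonzero rows, so rank(P) = 2.
P has 5 columns; by rank–nullity, nullity = 5 − 2 = 3.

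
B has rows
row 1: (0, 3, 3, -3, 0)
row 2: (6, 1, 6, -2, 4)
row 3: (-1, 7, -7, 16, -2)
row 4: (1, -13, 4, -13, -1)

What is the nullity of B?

Row reduce to echelon form.
Swap R1 ↔ R2
R3 ← R3 + (1/6)·R1: [0, 43/6, -6, 47/3, -4/3]
R4 ← R4 − (1/6)·R1: [0, -79/6, 3, -38/3, -5/3]
R3 ← R3 − (43/18)·R2: [0, 0, -79/6, 137/6, -4/3]
R4 ← R4 + (79/18)·R2: [0, 0, 97/6, -155/6, -5/3]
R4 ← R4 + (97/79)·R3: [0, 0, 0, 174/79, -261/79]
4 nonzero rows, so rank(B) = 4.
B has 5 columns; by rank–nullity, nullity = 5 − 4 = 1.

1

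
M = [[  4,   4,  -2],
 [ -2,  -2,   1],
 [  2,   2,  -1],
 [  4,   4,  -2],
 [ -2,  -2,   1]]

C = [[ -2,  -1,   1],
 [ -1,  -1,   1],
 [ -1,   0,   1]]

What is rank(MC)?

1

First compute MC:
[[-10,  -8,   6],
 [  5,   4,  -3],
 [ -5,  -4,   3],
 [-10,  -8,   6],
 [  5,   4,  -3]]
Now row reduce the product.
R2 ← R2 + (1/2)·R1: [0, 0, 0]
R3 ← R3 − (1/2)·R1: [0, 0, 0]
R4 ← R4 − R1: [0, 0, 0]
R5 ← R5 + (1/2)·R1: [0, 0, 0]
1 nonzero row, so rank(MC) = 1.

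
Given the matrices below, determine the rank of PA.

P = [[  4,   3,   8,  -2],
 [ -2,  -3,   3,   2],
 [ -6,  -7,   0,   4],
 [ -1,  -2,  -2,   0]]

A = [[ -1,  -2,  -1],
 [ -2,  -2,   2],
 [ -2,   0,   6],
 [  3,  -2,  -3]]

First compute PA:
[[-32, -10,  56],
 [  8,   6,   8],
 [ 32,  18, -20],
 [  9,   6, -15]]
Now row reduce the product.
R2 ← R2 + (1/4)·R1: [0, 7/2, 22]
R3 ← R3 + R1: [0, 8, 36]
R4 ← R4 + (9/32)·R1: [0, 51/16, 3/4]
R3 ← R3 − (16/7)·R2: [0, 0, -100/7]
R4 ← R4 − (51/56)·R2: [0, 0, -135/7]
R4 ← R4 − (27/20)·R3: [0, 0, 0]
3 nonzero rows, so rank(PA) = 3.

3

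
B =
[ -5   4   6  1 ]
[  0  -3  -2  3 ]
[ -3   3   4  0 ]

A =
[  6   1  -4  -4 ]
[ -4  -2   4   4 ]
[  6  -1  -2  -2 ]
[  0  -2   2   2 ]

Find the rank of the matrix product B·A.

First compute BA:
[[-10, -21,  26,  26],
 [  0,   2,  -2,  -2],
 [ -6, -13,  16,  16]]
Now row reduce the product.
R3 ← R3 − (3/5)·R1: [0, -2/5, 2/5, 2/5]
R3 ← R3 + (1/5)·R2: [0, 0, 0, 0]
2 nonzero rows, so rank(BA) = 2.

2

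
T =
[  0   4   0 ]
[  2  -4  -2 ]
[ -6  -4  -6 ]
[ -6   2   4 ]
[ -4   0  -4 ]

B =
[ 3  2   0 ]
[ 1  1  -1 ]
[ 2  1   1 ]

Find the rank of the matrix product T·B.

First compute TB:
[[  4,   4,  -4],
 [ -2,  -2,   2],
 [-34, -22,  -2],
 [ -8,  -6,   2],
 [-20, -12,  -4]]
Now row reduce the product.
R2 ← R2 + (1/2)·R1: [0, 0, 0]
R3 ← R3 + (17/2)·R1: [0, 12, -36]
R4 ← R4 + (2)·R1: [0, 2, -6]
R5 ← R5 + (5)·R1: [0, 8, -24]
Swap R2 ↔ R3
R4 ← R4 − (1/6)·R2: [0, 0, 0]
R5 ← R5 − (2/3)·R2: [0, 0, 0]
2 nonzero rows, so rank(TB) = 2.

2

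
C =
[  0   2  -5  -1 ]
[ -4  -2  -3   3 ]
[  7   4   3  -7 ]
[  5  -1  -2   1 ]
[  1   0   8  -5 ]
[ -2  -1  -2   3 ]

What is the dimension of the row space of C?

4

Row reduce to echelon form.
Swap R1 ↔ R2
R3 ← R3 + (7/4)·R1: [0, 1/2, -9/4, -7/4]
R4 ← R4 + (5/4)·R1: [0, -7/2, -23/4, 19/4]
R5 ← R5 + (1/4)·R1: [0, -1/2, 29/4, -17/4]
R6 ← R6 − (1/2)·R1: [0, 0, -1/2, 3/2]
R3 ← R3 − (1/4)·R2: [0, 0, -1, -3/2]
R4 ← R4 + (7/4)·R2: [0, 0, -29/2, 3]
R5 ← R5 + (1/4)·R2: [0, 0, 6, -9/2]
R4 ← R4 − (29/2)·R3: [0, 0, 0, 99/4]
R5 ← R5 + (6)·R3: [0, 0, 0, -27/2]
R6 ← R6 − (1/2)·R3: [0, 0, 0, 9/4]
R5 ← R5 + (6/11)·R4: [0, 0, 0, 0]
R6 ← R6 − (1/11)·R4: [0, 0, 0, 0]
Echelon form has 4 nonzero rows, so rank(C) = 4.
The row space has dimension equal to the rank: 4.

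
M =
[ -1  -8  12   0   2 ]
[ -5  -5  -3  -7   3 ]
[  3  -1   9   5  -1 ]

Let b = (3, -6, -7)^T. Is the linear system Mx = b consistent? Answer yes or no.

no

Row reduce the augmented matrix [M | b].
R2 ← R2 − (5)·R1: [0, 35, -63, -7, -7, -21]
R3 ← R3 + (3)·R1: [0, -25, 45, 5, 5, 2]
R3 ← R3 + (5/7)·R2: [0, 0, 0, 0, 0, -13]
The echelon form has 3 nonzero rows; the last pivot sits in the augmented column, so rank(M) = 2 but rank([M|b]) = 3.
Since the ranks differ, the system is inconsistent.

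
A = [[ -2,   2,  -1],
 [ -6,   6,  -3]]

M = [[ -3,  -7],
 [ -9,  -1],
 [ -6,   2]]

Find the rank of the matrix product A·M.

1

First compute AM:
[[ -6,  10],
 [-18,  30]]
Now row reduce the product.
R2 ← R2 − (3)·R1: [0, 0]
1 nonzero row, so rank(AM) = 1.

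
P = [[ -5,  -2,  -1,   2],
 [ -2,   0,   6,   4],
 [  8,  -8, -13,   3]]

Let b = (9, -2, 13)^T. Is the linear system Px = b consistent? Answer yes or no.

yes

Row reduce the augmented matrix [P | b].
R2 ← R2 − (2/5)·R1: [0, 4/5, 32/5, 16/5, -28/5]
R3 ← R3 + (8/5)·R1: [0, -56/5, -73/5, 31/5, 137/5]
R3 ← R3 + (14)·R2: [0, 0, 75, 51, -51]
The echelon form has 3 nonzero rows, and every pivot lies in the first 4 columns, so rank(P) = rank([P|b]) = 3.
The system is consistent.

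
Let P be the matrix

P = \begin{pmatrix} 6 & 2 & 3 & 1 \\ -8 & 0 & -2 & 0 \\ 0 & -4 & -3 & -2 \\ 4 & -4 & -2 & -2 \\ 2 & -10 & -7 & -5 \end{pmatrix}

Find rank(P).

2

Row reduce to echelon form.
R2 ← R2 + (4/3)·R1: [0, 8/3, 2, 4/3]
R4 ← R4 − (2/3)·R1: [0, -16/3, -4, -8/3]
R5 ← R5 − (1/3)·R1: [0, -32/3, -8, -16/3]
R3 ← R3 + (3/2)·R2: [0, 0, 0, 0]
R4 ← R4 + (2)·R2: [0, 0, 0, 0]
R5 ← R5 + (4)·R2: [0, 0, 0, 0]
Echelon form has 2 nonzero rows, so rank(P) = 2.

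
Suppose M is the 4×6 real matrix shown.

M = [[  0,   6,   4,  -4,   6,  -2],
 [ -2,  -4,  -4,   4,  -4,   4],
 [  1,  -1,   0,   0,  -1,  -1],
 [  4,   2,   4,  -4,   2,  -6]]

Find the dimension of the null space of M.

4

Row reduce to echelon form.
Swap R1 ↔ R2
R3 ← R3 + (1/2)·R1: [0, -3, -2, 2, -3, 1]
R4 ← R4 + (2)·R1: [0, -6, -4, 4, -6, 2]
R3 ← R3 + (1/2)·R2: [0, 0, 0, 0, 0, 0]
R4 ← R4 + R2: [0, 0, 0, 0, 0, 0]
2 nonzero rows, so rank(M) = 2.
M has 6 columns; by rank–nullity, nullity = 6 − 2 = 4.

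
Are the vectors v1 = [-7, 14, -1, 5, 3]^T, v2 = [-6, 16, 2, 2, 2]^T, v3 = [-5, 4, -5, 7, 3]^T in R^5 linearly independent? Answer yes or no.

no

Form the matrix with these vectors as rows and row reduce.
R2 ← R2 − (6/7)·R1: [0, 4, 20/7, -16/7, -4/7]
R3 ← R3 − (5/7)·R1: [0, -6, -30/7, 24/7, 6/7]
R3 ← R3 + (3/2)·R2: [0, 0, 0, 0, 0]
2 nonzero rows, so the 3 vectors span a space of dimension 2.
Since 2 < 3, the vectors are linearly dependent.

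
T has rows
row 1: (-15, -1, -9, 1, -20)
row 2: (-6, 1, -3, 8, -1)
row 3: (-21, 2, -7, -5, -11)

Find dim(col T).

Row reduce to echelon form.
R2 ← R2 − (2/5)·R1: [0, 7/5, 3/5, 38/5, 7]
R3 ← R3 − (7/5)·R1: [0, 17/5, 28/5, -32/5, 17]
R3 ← R3 − (17/7)·R2: [0, 0, 29/7, -174/7, 0]
Echelon form has 3 nonzero rows, so rank(T) = 3.
The column space has dimension equal to the rank: 3.

3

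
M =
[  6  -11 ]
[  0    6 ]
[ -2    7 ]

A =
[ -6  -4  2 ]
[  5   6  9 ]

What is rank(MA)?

2

First compute MA:
[[-91, -90, -87],
 [ 30,  36,  54],
 [ 47,  50,  59]]
Now row reduce the product.
R2 ← R2 + (30/91)·R1: [0, 576/91, 2304/91]
R3 ← R3 + (47/91)·R1: [0, 320/91, 1280/91]
R3 ← R3 − (5/9)·R2: [0, 0, 0]
2 nonzero rows, so rank(MA) = 2.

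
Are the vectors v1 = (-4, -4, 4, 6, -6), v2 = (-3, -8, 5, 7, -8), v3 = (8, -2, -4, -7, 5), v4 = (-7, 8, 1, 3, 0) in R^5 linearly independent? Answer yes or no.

no

Form the matrix with these vectors as rows and row reduce.
R2 ← R2 − (3/4)·R1: [0, -5, 2, 5/2, -7/2]
R3 ← R3 + (2)·R1: [0, -10, 4, 5, -7]
R4 ← R4 − (7/4)·R1: [0, 15, -6, -15/2, 21/2]
R3 ← R3 − (2)·R2: [0, 0, 0, 0, 0]
R4 ← R4 + (3)·R2: [0, 0, 0, 0, 0]
2 nonzero rows, so the 4 vectors span a space of dimension 2.
Since 2 < 4, the vectors are linearly dependent.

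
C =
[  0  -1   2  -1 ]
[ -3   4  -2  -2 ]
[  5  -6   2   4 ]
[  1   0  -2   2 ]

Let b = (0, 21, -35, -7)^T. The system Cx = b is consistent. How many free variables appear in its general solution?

2

Row reduce the augmented matrix [C | b].
Swap R1 ↔ R2
R3 ← R3 + (5/3)·R1: [0, 2/3, -4/3, 2/3, 0]
R4 ← R4 + (1/3)·R1: [0, 4/3, -8/3, 4/3, 0]
R3 ← R3 + (2/3)·R2: [0, 0, 0, 0, 0]
R4 ← R4 + (4/3)·R2: [0, 0, 0, 0, 0]
The echelon form has 2 nonzero rows, and every pivot lies in the first 4 columns, so rank(C) = rank([C|b]) = 2.
The system is consistent.
Free variables = (unknowns) − (rank) = 4 − 2 = 2.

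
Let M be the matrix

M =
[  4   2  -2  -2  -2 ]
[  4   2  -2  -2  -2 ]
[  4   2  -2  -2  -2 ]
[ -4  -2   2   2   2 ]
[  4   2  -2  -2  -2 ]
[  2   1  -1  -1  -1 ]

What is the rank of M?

Row reduce to echelon form.
R2 ← R2 − R1: [0, 0, 0, 0, 0]
R3 ← R3 − R1: [0, 0, 0, 0, 0]
R4 ← R4 + R1: [0, 0, 0, 0, 0]
R5 ← R5 − R1: [0, 0, 0, 0, 0]
R6 ← R6 − (1/2)·R1: [0, 0, 0, 0, 0]
Echelon form has 1 nonzero row, so rank(M) = 1.

1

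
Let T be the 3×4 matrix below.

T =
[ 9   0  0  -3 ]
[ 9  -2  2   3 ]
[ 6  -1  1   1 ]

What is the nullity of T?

Row reduce to echelon form.
R2 ← R2 − R1: [0, -2, 2, 6]
R3 ← R3 − (2/3)·R1: [0, -1, 1, 3]
R3 ← R3 − (1/2)·R2: [0, 0, 0, 0]
2 nonzero rows, so rank(T) = 2.
T has 4 columns; by rank–nullity, nullity = 4 − 2 = 2.

2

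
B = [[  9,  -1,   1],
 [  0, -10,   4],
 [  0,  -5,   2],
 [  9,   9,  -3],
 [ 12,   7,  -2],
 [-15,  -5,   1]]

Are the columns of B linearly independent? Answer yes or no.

Row reduce B to echelon form.
R4 ← R4 − R1: [0, 10, -4]
R5 ← R5 − (4/3)·R1: [0, 25/3, -10/3]
R6 ← R6 + (5/3)·R1: [0, -20/3, 8/3]
R3 ← R3 − (1/2)·R2: [0, 0, 0]
R4 ← R4 + R2: [0, 0, 0]
R5 ← R5 + (5/6)·R2: [0, 0, 0]
R6 ← R6 − (2/3)·R2: [0, 0, 0]
2 pivots among 3 columns.
Only 2 < 3 pivot columns, so the columns are linearly dependent.

no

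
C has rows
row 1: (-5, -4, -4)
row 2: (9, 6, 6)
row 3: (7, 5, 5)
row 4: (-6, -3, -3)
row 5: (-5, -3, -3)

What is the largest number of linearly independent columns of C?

2

Row reduce to echelon form.
R2 ← R2 + (9/5)·R1: [0, -6/5, -6/5]
R3 ← R3 + (7/5)·R1: [0, -3/5, -3/5]
R4 ← R4 − (6/5)·R1: [0, 9/5, 9/5]
R5 ← R5 − R1: [0, 1, 1]
R3 ← R3 − (1/2)·R2: [0, 0, 0]
R4 ← R4 + (3/2)·R2: [0, 0, 0]
R5 ← R5 + (5/6)·R2: [0, 0, 0]
Echelon form has 2 nonzero rows, so rank(C) = 2.
The rank gives the maximum number of linearly independent columns: 2.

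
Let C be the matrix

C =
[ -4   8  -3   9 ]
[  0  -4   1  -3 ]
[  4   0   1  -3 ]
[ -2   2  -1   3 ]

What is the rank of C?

Row reduce to echelon form.
R3 ← R3 + R1: [0, 8, -2, 6]
R4 ← R4 − (1/2)·R1: [0, -2, 1/2, -3/2]
R3 ← R3 + (2)·R2: [0, 0, 0, 0]
R4 ← R4 − (1/2)·R2: [0, 0, 0, 0]
Echelon form has 2 nonzero rows, so rank(C) = 2.

2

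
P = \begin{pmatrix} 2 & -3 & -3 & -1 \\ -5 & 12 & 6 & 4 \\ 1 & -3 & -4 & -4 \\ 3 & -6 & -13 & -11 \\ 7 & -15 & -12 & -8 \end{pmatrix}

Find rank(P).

3

Row reduce to echelon form.
R2 ← R2 + (5/2)·R1: [0, 9/2, -3/2, 3/2]
R3 ← R3 − (1/2)·R1: [0, -3/2, -5/2, -7/2]
R4 ← R4 − (3/2)·R1: [0, -3/2, -17/2, -19/2]
R5 ← R5 − (7/2)·R1: [0, -9/2, -3/2, -9/2]
R3 ← R3 + (1/3)·R2: [0, 0, -3, -3]
R4 ← R4 + (1/3)·R2: [0, 0, -9, -9]
R5 ← R5 + R2: [0, 0, -3, -3]
R4 ← R4 − (3)·R3: [0, 0, 0, 0]
R5 ← R5 − R3: [0, 0, 0, 0]
Echelon form has 3 nonzero rows, so rank(P) = 3.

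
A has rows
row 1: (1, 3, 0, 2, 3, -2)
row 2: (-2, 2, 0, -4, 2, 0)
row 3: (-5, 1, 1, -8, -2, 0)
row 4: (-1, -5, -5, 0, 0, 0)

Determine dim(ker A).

2

Row reduce to echelon form.
R2 ← R2 + (2)·R1: [0, 8, 0, 0, 8, -4]
R3 ← R3 + (5)·R1: [0, 16, 1, 2, 13, -10]
R4 ← R4 + R1: [0, -2, -5, 2, 3, -2]
R3 ← R3 − (2)·R2: [0, 0, 1, 2, -3, -2]
R4 ← R4 + (1/4)·R2: [0, 0, -5, 2, 5, -3]
R4 ← R4 + (5)·R3: [0, 0, 0, 12, -10, -13]
4 nonzero rows, so rank(A) = 4.
A has 6 columns; by rank–nullity, nullity = 6 − 4 = 2.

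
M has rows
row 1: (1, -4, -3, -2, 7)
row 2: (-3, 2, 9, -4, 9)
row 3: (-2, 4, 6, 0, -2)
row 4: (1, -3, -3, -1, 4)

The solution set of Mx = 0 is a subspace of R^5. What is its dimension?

3

Row reduce to echelon form.
R2 ← R2 + (3)·R1: [0, -10, 0, -10, 30]
R3 ← R3 + (2)·R1: [0, -4, 0, -4, 12]
R4 ← R4 − R1: [0, 1, 0, 1, -3]
R3 ← R3 − (2/5)·R2: [0, 0, 0, 0, 0]
R4 ← R4 + (1/10)·R2: [0, 0, 0, 0, 0]
2 nonzero rows, so rank(M) = 2.
M has 5 columns; by rank–nullity, nullity = 5 − 2 = 3.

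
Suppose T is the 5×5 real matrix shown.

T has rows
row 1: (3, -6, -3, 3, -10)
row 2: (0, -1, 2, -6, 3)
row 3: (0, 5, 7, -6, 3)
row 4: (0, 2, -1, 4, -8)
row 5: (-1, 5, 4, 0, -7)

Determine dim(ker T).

0

Row reduce to echelon form.
R5 ← R5 + (1/3)·R1: [0, 3, 3, 1, -31/3]
R3 ← R3 + (5)·R2: [0, 0, 17, -36, 18]
R4 ← R4 + (2)·R2: [0, 0, 3, -8, -2]
R5 ← R5 + (3)·R2: [0, 0, 9, -17, -4/3]
R4 ← R4 − (3/17)·R3: [0, 0, 0, -28/17, -88/17]
R5 ← R5 − (9/17)·R3: [0, 0, 0, 35/17, -554/51]
R5 ← R5 + (5/4)·R4: [0, 0, 0, 0, -52/3]
5 nonzero rows, so rank(T) = 5.
T has 5 columns; by rank–nullity, nullity = 5 − 5 = 0.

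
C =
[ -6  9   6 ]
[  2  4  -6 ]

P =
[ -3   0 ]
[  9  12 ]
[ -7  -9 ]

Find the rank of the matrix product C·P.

2

First compute CP:
[[ 57,  54],
 [ 72, 102]]
Now row reduce the product.
R2 ← R2 − (24/19)·R1: [0, 642/19]
2 nonzero rows, so rank(CP) = 2.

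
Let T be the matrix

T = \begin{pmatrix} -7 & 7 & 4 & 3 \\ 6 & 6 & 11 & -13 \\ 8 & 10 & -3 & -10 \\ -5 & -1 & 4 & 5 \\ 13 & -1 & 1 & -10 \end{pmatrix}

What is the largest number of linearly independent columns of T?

4

Row reduce to echelon form.
R2 ← R2 + (6/7)·R1: [0, 12, 101/7, -73/7]
R3 ← R3 + (8/7)·R1: [0, 18, 11/7, -46/7]
R4 ← R4 − (5/7)·R1: [0, -6, 8/7, 20/7]
R5 ← R5 + (13/7)·R1: [0, 12, 59/7, -31/7]
R3 ← R3 − (3/2)·R2: [0, 0, -281/14, 127/14]
R4 ← R4 + (1/2)·R2: [0, 0, 117/14, -33/14]
R5 ← R5 − R2: [0, 0, -6, 6]
R4 ← R4 + (117/281)·R3: [0, 0, 0, 399/281]
R5 ← R5 − (84/281)·R3: [0, 0, 0, 924/281]
R5 ← R5 − (44/19)·R4: [0, 0, 0, 0]
Echelon form has 4 nonzero rows, so rank(T) = 4.
The rank gives the maximum number of linearly independent columns: 4.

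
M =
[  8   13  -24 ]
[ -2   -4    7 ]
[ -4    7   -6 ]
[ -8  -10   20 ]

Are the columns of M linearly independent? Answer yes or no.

no

Row reduce M to echelon form.
R2 ← R2 + (1/4)·R1: [0, -3/4, 1]
R3 ← R3 + (1/2)·R1: [0, 27/2, -18]
R4 ← R4 + R1: [0, 3, -4]
R3 ← R3 + (18)·R2: [0, 0, 0]
R4 ← R4 + (4)·R2: [0, 0, 0]
2 pivots among 3 columns.
Only 2 < 3 pivot columns, so the columns are linearly dependent.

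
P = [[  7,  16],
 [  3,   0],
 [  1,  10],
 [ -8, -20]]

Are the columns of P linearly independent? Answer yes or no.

yes

Row reduce P to echelon form.
R2 ← R2 − (3/7)·R1: [0, -48/7]
R3 ← R3 − (1/7)·R1: [0, 54/7]
R4 ← R4 + (8/7)·R1: [0, -12/7]
R3 ← R3 + (9/8)·R2: [0, 0]
R4 ← R4 − (1/4)·R2: [0, 0]
2 pivots among 2 columns.
Every column is a pivot column, so the columns are linearly independent.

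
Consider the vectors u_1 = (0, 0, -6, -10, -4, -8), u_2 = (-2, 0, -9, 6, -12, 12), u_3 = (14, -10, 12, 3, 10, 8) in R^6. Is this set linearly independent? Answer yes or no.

yes

Form the matrix with these vectors as rows and row reduce.
Swap R1 ↔ R2
R3 ← R3 + (7)·R1: [0, -10, -51, 45, -74, 92]
Swap R2 ↔ R3
3 nonzero rows, so the 3 vectors span a space of dimension 3.
Since 3 = 3, the vectors are linearly independent.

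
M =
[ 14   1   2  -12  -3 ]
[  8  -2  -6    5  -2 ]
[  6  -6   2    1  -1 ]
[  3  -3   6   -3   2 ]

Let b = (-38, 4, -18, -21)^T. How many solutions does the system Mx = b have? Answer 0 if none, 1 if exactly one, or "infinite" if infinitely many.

Row reduce the augmented matrix [M | b].
R2 ← R2 − (4/7)·R1: [0, -18/7, -50/7, 83/7, -2/7, 180/7]
R3 ← R3 − (3/7)·R1: [0, -45/7, 8/7, 43/7, 2/7, -12/7]
R4 ← R4 − (3/14)·R1: [0, -45/14, 39/7, -3/7, 37/14, -90/7]
R3 ← R3 − (5/2)·R2: [0, 0, 19, -47/2, 1, -66]
R4 ← R4 − (5/4)·R2: [0, 0, 29/2, -61/4, 3, -45]
R4 ← R4 − (29/38)·R3: [0, 0, 0, 51/19, 85/38, 102/19]
The echelon form has 4 nonzero rows, and every pivot lies in the first 5 columns, so rank(M) = rank([M|b]) = 4.
The system is consistent.
rank = 4 < 5 unknowns, so there are infinitely many solutions.

infinite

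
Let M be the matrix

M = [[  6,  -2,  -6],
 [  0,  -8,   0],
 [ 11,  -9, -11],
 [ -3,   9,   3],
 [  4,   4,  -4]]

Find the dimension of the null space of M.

1

Row reduce to echelon form.
R3 ← R3 − (11/6)·R1: [0, -16/3, 0]
R4 ← R4 + (1/2)·R1: [0, 8, 0]
R5 ← R5 − (2/3)·R1: [0, 16/3, 0]
R3 ← R3 − (2/3)·R2: [0, 0, 0]
R4 ← R4 + R2: [0, 0, 0]
R5 ← R5 + (2/3)·R2: [0, 0, 0]
2 nonzero rows, so rank(M) = 2.
M has 3 columns; by rank–nullity, nullity = 3 − 2 = 1.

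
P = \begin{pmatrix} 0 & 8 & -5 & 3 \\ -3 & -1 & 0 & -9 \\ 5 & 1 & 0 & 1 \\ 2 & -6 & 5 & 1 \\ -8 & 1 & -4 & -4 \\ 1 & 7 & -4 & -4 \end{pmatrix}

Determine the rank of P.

Row reduce to echelon form.
Swap R1 ↔ R2
R3 ← R3 + (5/3)·R1: [0, -2/3, 0, -14]
R4 ← R4 + (2/3)·R1: [0, -20/3, 5, -5]
R5 ← R5 − (8/3)·R1: [0, 11/3, -4, 20]
R6 ← R6 + (1/3)·R1: [0, 20/3, -4, -7]
R3 ← R3 + (1/12)·R2: [0, 0, -5/12, -55/4]
R4 ← R4 + (5/6)·R2: [0, 0, 5/6, -5/2]
R5 ← R5 − (11/24)·R2: [0, 0, -41/24, 149/8]
R6 ← R6 − (5/6)·R2: [0, 0, 1/6, -19/2]
R4 ← R4 + (2)·R3: [0, 0, 0, -30]
R5 ← R5 − (41/10)·R3: [0, 0, 0, 75]
R6 ← R6 + (2/5)·R3: [0, 0, 0, -15]
R5 ← R5 + (5/2)·R4: [0, 0, 0, 0]
R6 ← R6 − (1/2)·R4: [0, 0, 0, 0]
Echelon form has 4 nonzero rows, so rank(P) = 4.

4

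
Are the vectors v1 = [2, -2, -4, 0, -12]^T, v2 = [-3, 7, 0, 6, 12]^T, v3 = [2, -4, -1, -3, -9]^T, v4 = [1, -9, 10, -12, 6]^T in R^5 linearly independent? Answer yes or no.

Form the matrix with these vectors as rows and row reduce.
R2 ← R2 + (3/2)·R1: [0, 4, -6, 6, -6]
R3 ← R3 − R1: [0, -2, 3, -3, 3]
R4 ← R4 − (1/2)·R1: [0, -8, 12, -12, 12]
R3 ← R3 + (1/2)·R2: [0, 0, 0, 0, 0]
R4 ← R4 + (2)·R2: [0, 0, 0, 0, 0]
2 nonzero rows, so the 4 vectors span a space of dimension 2.
Since 2 < 4, the vectors are linearly dependent.

no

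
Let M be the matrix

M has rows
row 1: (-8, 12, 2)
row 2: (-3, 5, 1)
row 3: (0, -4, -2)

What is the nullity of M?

Row reduce to echelon form.
R2 ← R2 − (3/8)·R1: [0, 1/2, 1/4]
R3 ← R3 + (8)·R2: [0, 0, 0]
2 nonzero rows, so rank(M) = 2.
M has 3 columns; by rank–nullity, nullity = 3 − 2 = 1.

1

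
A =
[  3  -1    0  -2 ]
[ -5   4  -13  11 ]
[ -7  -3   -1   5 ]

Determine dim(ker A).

1

Row reduce to echelon form.
R2 ← R2 + (5/3)·R1: [0, 7/3, -13, 23/3]
R3 ← R3 + (7/3)·R1: [0, -16/3, -1, 1/3]
R3 ← R3 + (16/7)·R2: [0, 0, -215/7, 125/7]
3 nonzero rows, so rank(A) = 3.
A has 4 columns; by rank–nullity, nullity = 4 − 3 = 1.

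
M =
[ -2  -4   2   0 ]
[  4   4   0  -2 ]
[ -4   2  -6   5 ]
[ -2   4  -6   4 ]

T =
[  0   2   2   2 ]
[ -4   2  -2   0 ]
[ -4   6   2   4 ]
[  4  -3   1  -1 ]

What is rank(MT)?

2

First compute MT:
[[  8,   0,   8,   4],
 [-24,  22,  -2,  10],
 [ 36, -55, -19, -37],
 [ 24, -44, -20, -32]]
Now row reduce the product.
R2 ← R2 + (3)·R1: [0, 22, 22, 22]
R3 ← R3 − (9/2)·R1: [0, -55, -55, -55]
R4 ← R4 − (3)·R1: [0, -44, -44, -44]
R3 ← R3 + (5/2)·R2: [0, 0, 0, 0]
R4 ← R4 + (2)·R2: [0, 0, 0, 0]
2 nonzero rows, so rank(MT) = 2.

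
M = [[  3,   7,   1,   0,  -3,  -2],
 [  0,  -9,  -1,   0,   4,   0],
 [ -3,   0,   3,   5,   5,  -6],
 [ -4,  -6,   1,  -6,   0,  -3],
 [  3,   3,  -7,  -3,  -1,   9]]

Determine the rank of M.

Row reduce to echelon form.
R3 ← R3 + R1: [0, 7, 4, 5, 2, -8]
R4 ← R4 + (4/3)·R1: [0, 10/3, 7/3, -6, -4, -17/3]
R5 ← R5 − R1: [0, -4, -8, -3, 2, 11]
R3 ← R3 + (7/9)·R2: [0, 0, 29/9, 5, 46/9, -8]
R4 ← R4 + (10/27)·R2: [0, 0, 53/27, -6, -68/27, -17/3]
R5 ← R5 − (4/9)·R2: [0, 0, -68/9, -3, 2/9, 11]
R4 ← R4 − (53/87)·R3: [0, 0, 0, -787/87, -490/87, -23/29]
R5 ← R5 + (68/29)·R3: [0, 0, 0, 253/29, 354/29, -225/29]
R5 ← R5 + (759/787)·R4: [0, 0, 0, 0, 5332/787, -6708/787]
Echelon form has 5 nonzero rows, so rank(M) = 5.

5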